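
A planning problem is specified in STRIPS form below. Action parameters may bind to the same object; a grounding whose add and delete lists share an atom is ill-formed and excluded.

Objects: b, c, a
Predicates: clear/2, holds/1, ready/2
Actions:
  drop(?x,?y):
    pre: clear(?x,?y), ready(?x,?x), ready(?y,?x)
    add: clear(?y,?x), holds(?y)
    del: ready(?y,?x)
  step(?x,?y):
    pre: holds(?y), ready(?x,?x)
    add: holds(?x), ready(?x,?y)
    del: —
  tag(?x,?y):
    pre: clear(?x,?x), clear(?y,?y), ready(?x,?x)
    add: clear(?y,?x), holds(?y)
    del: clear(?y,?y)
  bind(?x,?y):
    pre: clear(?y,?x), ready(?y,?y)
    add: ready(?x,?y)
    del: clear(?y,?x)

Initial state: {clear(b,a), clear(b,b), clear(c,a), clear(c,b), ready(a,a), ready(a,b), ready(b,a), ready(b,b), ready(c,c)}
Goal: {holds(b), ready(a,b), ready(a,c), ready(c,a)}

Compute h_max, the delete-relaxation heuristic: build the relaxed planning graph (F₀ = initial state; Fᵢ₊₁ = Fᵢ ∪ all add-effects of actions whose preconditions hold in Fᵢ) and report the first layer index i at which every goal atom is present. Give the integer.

F0 = init (9 atoms)
F1 = F0 ∪ {clear(a,b), holds(a), holds(b), ready(a,c), ready(b,c)}  (14 atoms)
F2 = F1 ∪ {clear(a,c), clear(b,c), holds(c), ready(c,a), ready(c,b)}  (19 atoms)
goal ⊆ F2  ⇒  h_max = 2

2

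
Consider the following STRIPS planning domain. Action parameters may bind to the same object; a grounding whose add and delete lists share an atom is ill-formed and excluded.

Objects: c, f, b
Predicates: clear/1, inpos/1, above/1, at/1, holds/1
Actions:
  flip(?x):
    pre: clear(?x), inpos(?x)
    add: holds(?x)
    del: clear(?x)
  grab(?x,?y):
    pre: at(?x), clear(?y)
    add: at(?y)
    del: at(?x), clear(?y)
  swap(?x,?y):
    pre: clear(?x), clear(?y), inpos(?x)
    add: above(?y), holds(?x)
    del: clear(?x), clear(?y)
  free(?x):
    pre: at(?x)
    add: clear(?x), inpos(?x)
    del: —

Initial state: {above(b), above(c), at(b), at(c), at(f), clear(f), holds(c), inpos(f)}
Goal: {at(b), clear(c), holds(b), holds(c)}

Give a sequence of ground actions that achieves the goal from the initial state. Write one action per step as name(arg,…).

free(c); free(b); flip(b)

1. free(c)  →  {above(b), above(c), at(b), at(c), at(f), clear(c), clear(f), holds(c), inpos(c), inpos(f)}
2. free(b)  →  {above(b), above(c), at(b), at(c), at(f), clear(b), clear(c), clear(f), holds(c), inpos(b), inpos(c), inpos(f)}
3. flip(b)  →  {above(b), above(c), at(b), at(c), at(f), clear(c), clear(f), holds(b), holds(c), inpos(b), inpos(c), inpos(f)}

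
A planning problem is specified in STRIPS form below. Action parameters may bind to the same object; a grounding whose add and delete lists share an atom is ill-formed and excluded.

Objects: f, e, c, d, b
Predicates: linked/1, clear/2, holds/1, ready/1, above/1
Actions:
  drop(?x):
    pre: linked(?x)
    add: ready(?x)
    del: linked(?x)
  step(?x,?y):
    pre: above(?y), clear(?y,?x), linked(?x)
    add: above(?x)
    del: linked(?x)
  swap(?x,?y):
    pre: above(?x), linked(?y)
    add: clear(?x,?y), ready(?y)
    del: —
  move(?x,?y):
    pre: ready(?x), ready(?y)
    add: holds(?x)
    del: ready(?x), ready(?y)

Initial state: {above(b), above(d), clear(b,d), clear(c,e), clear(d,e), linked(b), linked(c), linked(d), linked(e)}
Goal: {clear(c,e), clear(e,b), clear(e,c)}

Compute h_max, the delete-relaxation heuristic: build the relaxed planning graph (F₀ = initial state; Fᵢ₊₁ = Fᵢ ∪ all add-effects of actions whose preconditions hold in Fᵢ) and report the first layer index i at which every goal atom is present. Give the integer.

F0 = init (9 atoms)
F1 = F0 ∪ {above(e), clear(b,b), clear(b,c), clear(b,e), clear(d,b), clear(d,c), clear(d,d), ready(b), ready(c), ready(d), ready(e)}  (20 atoms)
F2 = F1 ∪ {above(c), clear(e,b), clear(e,c), clear(e,d), clear(e,e), holds(b), holds(c), holds(d), holds(e)}  (29 atoms)
goal ⊆ F2  ⇒  h_max = 2

2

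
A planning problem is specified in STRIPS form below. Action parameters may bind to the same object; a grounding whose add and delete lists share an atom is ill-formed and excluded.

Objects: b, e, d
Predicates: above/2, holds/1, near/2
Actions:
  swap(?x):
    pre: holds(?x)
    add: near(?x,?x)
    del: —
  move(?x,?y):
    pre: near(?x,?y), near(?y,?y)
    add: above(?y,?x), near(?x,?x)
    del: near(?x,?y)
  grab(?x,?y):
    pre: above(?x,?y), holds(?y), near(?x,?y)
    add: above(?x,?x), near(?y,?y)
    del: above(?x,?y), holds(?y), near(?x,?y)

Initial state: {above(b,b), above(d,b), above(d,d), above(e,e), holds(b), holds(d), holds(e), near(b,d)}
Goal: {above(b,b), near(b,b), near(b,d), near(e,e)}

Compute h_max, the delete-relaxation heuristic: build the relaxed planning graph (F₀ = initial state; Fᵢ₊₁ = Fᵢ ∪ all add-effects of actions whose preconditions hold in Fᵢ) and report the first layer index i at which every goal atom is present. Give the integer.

F0 = init (8 atoms)
F1 = F0 ∪ {near(b,b), near(d,d), near(e,e)}  (11 atoms)
goal ⊆ F1  ⇒  h_max = 1

1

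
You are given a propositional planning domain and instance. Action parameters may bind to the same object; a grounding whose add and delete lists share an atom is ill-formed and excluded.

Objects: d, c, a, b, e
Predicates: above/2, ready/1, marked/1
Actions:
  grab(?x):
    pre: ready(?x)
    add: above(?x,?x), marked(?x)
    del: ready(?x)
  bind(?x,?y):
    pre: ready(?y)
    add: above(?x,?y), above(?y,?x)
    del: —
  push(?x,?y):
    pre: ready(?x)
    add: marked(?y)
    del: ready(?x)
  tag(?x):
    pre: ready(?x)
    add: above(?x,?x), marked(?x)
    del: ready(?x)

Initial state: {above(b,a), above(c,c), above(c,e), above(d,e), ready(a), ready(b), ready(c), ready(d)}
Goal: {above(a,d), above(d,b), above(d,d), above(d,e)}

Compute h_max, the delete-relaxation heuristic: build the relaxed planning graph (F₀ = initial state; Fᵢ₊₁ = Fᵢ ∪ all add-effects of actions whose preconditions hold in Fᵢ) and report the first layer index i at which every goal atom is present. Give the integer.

F0 = init (8 atoms)
F1 = F0 ∪ {above(a,a), above(a,b), above(a,c), above(a,d), above(a,e), above(b,b), above(b,c), above(b,d), above(b,e), above(c,a), above(c,b), above(c,d), above(d,a), above(d,b), above(d,c), above(d,d), above(e,a), above(e,b), above(e,c), above(e,d), marked(a), marked(b), marked(c), marked(d), marked(e)}  (33 atoms)
goal ⊆ F1  ⇒  h_max = 1

1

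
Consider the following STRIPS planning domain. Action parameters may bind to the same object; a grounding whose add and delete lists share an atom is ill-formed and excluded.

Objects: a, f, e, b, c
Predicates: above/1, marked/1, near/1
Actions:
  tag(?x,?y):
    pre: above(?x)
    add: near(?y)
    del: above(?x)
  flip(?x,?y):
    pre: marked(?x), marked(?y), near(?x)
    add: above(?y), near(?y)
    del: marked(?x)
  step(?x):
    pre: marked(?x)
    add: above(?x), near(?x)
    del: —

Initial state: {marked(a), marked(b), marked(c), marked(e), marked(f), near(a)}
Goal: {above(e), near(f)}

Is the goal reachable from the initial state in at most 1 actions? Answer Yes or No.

No

1. flip(a,f)  →  {above(f), marked(b), marked(c), marked(e), marked(f), near(a), near(f)}
2. flip(f,e)  →  {above(e), above(f), marked(b), marked(c), marked(e), near(a), near(e), near(f)}
optimal plan length = 2; 2 > 1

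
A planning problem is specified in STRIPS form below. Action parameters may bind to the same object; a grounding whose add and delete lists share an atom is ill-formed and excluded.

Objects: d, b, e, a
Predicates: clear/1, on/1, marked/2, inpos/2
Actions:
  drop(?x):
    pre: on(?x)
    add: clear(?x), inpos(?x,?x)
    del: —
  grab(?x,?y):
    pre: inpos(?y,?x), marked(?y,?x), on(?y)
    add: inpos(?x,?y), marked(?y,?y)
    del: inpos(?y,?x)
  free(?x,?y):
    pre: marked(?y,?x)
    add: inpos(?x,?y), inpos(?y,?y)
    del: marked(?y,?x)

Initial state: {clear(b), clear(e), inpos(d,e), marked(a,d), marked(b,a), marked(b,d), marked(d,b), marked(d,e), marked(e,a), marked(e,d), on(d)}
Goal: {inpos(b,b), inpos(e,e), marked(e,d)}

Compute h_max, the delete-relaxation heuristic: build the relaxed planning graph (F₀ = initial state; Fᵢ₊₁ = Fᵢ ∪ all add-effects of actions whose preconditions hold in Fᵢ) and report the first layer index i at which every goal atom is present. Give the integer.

1

F0 = init (11 atoms)
F1 = F0 ∪ {clear(d), inpos(a,a), inpos(a,b), inpos(a,e), inpos(b,b), inpos(b,d), inpos(d,a), inpos(d,b), inpos(d,d), inpos(e,d), inpos(e,e), marked(d,d)}  (23 atoms)
goal ⊆ F1  ⇒  h_max = 1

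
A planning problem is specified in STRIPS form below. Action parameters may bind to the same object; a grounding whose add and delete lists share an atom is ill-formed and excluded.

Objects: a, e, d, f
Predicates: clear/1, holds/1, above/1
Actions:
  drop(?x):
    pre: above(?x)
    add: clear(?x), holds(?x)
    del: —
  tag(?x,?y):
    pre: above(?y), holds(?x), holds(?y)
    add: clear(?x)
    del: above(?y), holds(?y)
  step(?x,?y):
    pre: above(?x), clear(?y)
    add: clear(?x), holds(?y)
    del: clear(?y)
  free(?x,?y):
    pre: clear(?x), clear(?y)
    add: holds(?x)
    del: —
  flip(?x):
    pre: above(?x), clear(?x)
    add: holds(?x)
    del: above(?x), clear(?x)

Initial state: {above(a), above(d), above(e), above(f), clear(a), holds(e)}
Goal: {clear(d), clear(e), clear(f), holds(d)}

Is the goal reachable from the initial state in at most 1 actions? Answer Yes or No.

1. drop(e)  →  {above(a), above(d), above(e), above(f), clear(a), clear(e), holds(e)}
2. drop(d)  →  {above(a), above(d), above(e), above(f), clear(a), clear(d), clear(e), holds(d), holds(e)}
3. drop(f)  →  {above(a), above(d), above(e), above(f), clear(a), clear(d), clear(e), clear(f), holds(d), holds(e), holds(f)}
optimal plan length = 3; 3 > 1

No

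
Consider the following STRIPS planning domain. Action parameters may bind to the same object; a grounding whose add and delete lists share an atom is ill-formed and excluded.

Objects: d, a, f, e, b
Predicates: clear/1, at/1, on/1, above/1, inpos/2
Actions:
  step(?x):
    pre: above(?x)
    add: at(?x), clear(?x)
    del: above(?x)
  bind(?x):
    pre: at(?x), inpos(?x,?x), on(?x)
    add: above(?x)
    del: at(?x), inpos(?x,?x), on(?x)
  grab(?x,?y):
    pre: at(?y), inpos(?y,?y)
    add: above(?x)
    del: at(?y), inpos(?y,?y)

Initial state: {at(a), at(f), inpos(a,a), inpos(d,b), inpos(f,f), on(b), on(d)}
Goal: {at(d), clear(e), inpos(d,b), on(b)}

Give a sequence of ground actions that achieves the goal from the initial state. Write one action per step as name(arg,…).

grab(d,a); step(d); grab(e,f); step(e)

1. grab(d,a)  →  {above(d), at(f), inpos(d,b), inpos(f,f), on(b), on(d)}
2. step(d)  →  {at(d), at(f), clear(d), inpos(d,b), inpos(f,f), on(b), on(d)}
3. grab(e,f)  →  {above(e), at(d), clear(d), inpos(d,b), on(b), on(d)}
4. step(e)  →  {at(d), at(e), clear(d), clear(e), inpos(d,b), on(b), on(d)}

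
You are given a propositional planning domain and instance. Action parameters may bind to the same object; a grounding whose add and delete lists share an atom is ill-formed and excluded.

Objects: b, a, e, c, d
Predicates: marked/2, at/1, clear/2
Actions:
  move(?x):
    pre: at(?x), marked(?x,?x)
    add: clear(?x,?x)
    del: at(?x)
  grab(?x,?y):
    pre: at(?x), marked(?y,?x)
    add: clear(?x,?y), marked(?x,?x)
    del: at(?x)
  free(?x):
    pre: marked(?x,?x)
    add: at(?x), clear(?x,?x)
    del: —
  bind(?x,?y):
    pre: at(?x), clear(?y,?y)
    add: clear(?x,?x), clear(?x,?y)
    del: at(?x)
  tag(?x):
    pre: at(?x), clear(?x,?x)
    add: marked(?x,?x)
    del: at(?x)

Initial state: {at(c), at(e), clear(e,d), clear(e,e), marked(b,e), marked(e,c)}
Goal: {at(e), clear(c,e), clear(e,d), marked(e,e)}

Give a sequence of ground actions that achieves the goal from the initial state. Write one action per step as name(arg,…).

1. grab(e,b)  →  {at(c), clear(e,b), clear(e,d), clear(e,e), marked(b,e), marked(e,c), marked(e,e)}
2. grab(c,e)  →  {clear(c,e), clear(e,b), clear(e,d), clear(e,e), marked(b,e), marked(c,c), marked(e,c), marked(e,e)}
3. free(e)  →  {at(e), clear(c,e), clear(e,b), clear(e,d), clear(e,e), marked(b,e), marked(c,c), marked(e,c), marked(e,e)}

grab(e,b); grab(c,e); free(e)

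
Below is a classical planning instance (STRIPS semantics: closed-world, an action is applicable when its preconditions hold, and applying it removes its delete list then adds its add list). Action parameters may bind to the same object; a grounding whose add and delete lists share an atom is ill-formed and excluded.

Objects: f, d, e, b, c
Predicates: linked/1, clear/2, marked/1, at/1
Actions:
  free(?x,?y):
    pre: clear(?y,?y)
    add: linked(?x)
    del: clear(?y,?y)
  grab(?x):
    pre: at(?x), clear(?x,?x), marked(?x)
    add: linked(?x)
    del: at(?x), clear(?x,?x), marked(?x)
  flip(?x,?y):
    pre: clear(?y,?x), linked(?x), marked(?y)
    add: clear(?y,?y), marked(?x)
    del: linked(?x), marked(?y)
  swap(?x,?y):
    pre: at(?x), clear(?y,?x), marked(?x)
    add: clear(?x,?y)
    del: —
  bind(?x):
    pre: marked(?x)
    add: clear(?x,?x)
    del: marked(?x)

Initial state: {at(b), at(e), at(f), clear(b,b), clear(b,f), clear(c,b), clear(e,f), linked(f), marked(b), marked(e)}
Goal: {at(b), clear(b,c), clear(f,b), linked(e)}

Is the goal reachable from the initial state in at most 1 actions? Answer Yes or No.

1. free(e,b)  →  {at(b), at(e), at(f), clear(b,f), clear(c,b), clear(e,f), linked(e), linked(f), marked(b), marked(e)}
2. flip(f,e)  →  {at(b), at(e), at(f), clear(b,f), clear(c,b), clear(e,e), clear(e,f), linked(e), marked(b), marked(f)}
3. swap(f,b)  →  {at(b), at(e), at(f), clear(b,f), clear(c,b), clear(e,e), clear(e,f), clear(f,b), linked(e), marked(b), marked(f)}
4. swap(b,c)  →  {at(b), at(e), at(f), clear(b,c), clear(b,f), clear(c,b), clear(e,e), clear(e,f), clear(f,b), linked(e), marked(b), marked(f)}
optimal plan length = 4; 4 > 1

No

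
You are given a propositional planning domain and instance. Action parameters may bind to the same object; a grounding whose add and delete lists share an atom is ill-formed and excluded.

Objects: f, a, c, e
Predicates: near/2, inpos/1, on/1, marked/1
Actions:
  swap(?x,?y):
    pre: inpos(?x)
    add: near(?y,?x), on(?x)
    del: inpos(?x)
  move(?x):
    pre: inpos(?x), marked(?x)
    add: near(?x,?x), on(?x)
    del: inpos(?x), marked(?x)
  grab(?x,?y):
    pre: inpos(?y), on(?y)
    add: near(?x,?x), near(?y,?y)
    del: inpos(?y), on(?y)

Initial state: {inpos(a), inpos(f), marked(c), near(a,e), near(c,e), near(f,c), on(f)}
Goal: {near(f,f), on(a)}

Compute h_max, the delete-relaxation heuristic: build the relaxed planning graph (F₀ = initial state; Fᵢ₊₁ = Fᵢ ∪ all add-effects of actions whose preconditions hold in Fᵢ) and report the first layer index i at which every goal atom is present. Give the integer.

F0 = init (7 atoms)
F1 = F0 ∪ {near(a,a), near(a,f), near(c,a), near(c,c), near(c,f), near(e,a), near(e,e), near(e,f), near(f,a), near(f,f), on(a)}  (18 atoms)
goal ⊆ F1  ⇒  h_max = 1

1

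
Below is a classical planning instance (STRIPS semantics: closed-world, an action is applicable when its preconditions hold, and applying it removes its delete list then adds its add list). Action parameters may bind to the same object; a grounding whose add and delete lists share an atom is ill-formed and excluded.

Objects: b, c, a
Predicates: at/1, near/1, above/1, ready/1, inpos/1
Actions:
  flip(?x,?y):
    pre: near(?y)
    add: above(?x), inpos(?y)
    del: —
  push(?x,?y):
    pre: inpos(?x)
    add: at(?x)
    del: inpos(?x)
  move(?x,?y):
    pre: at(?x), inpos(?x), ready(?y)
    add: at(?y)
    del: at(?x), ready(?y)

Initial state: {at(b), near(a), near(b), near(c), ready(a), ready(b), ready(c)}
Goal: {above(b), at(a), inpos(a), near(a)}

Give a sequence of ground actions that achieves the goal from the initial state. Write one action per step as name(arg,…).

1. flip(b,b)  →  {above(b), at(b), inpos(b), near(a), near(b), near(c), ready(a), ready(b), ready(c)}
2. flip(b,a)  →  {above(b), at(b), inpos(a), inpos(b), near(a), near(b), near(c), ready(a), ready(b), ready(c)}
3. move(b,a)  →  {above(b), at(a), inpos(a), inpos(b), near(a), near(b), near(c), ready(b), ready(c)}

flip(b,b); flip(b,a); move(b,a)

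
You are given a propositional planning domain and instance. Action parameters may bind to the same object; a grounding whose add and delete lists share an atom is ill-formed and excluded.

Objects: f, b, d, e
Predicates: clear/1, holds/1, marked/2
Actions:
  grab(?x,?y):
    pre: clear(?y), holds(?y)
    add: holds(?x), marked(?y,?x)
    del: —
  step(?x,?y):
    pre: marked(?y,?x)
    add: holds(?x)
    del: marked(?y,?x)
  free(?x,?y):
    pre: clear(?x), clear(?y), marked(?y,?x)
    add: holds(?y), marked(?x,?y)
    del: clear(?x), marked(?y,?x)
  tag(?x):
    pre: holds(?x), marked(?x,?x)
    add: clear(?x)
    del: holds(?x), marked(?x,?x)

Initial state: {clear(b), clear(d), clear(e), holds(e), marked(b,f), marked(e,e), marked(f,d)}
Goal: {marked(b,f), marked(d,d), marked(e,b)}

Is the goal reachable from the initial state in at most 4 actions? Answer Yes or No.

1. grab(b,e)  →  {clear(b), clear(d), clear(e), holds(b), holds(e), marked(b,f), marked(e,b), marked(e,e), marked(f,d)}
2. grab(d,b)  →  {clear(b), clear(d), clear(e), holds(b), holds(d), holds(e), marked(b,d), marked(b,f), marked(e,b), marked(e,e), marked(f,d)}
3. grab(d,d)  →  {clear(b), clear(d), clear(e), holds(b), holds(d), holds(e), marked(b,d), marked(b,f), marked(d,d), marked(e,b), marked(e,e), marked(f,d)}
optimal plan length = 3; 3 ≤ 4

Yes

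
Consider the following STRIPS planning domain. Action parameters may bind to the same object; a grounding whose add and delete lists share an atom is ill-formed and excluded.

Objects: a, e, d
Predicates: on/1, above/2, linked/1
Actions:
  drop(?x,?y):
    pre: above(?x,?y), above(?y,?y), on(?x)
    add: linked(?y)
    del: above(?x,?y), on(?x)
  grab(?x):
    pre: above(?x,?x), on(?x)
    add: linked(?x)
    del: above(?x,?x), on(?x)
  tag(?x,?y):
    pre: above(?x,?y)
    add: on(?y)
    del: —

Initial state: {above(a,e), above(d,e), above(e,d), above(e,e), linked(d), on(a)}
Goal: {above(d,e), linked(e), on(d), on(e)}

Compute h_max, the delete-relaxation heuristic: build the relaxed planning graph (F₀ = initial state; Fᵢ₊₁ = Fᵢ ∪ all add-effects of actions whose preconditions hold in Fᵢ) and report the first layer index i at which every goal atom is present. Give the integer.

F0 = init (6 atoms)
F1 = F0 ∪ {linked(e), on(d), on(e)}  (9 atoms)
goal ⊆ F1  ⇒  h_max = 1

1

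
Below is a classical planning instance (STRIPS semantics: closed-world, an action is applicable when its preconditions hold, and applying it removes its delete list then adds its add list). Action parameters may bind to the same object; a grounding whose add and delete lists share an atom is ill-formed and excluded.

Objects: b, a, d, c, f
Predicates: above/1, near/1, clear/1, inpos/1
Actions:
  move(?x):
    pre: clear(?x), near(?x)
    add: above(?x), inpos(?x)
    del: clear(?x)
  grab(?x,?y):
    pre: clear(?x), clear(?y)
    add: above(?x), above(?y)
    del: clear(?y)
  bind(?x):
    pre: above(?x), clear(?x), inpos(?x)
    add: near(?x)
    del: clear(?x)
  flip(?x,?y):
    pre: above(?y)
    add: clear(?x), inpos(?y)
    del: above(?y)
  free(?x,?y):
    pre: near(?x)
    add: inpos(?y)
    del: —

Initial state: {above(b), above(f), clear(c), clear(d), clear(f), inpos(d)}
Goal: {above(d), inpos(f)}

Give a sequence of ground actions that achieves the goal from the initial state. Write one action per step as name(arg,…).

grab(d,d); flip(b,f)

1. grab(d,d)  →  {above(b), above(d), above(f), clear(c), clear(f), inpos(d)}
2. flip(b,f)  →  {above(b), above(d), clear(b), clear(c), clear(f), inpos(d), inpos(f)}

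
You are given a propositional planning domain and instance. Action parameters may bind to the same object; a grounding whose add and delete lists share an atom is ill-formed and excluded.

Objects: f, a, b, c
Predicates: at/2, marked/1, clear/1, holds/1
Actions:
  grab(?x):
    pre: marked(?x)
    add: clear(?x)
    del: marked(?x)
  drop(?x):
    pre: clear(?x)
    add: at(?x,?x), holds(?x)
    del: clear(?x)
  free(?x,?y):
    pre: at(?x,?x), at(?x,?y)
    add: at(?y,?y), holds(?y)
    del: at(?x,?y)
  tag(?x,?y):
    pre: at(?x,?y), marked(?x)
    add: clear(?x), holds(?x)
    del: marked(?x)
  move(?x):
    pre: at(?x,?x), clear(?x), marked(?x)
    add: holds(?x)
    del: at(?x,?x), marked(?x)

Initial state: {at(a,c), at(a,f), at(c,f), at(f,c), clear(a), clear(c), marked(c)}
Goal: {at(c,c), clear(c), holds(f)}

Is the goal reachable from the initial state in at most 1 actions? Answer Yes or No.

1. drop(a)  →  {at(a,a), at(a,c), at(a,f), at(c,f), at(f,c), clear(c), holds(a), marked(c)}
2. free(a,f)  →  {at(a,a), at(a,c), at(c,f), at(f,c), at(f,f), clear(c), holds(a), holds(f), marked(c)}
3. free(f,c)  →  {at(a,a), at(a,c), at(c,c), at(c,f), at(f,f), clear(c), holds(a), holds(c), holds(f), marked(c)}
optimal plan length = 3; 3 > 1

No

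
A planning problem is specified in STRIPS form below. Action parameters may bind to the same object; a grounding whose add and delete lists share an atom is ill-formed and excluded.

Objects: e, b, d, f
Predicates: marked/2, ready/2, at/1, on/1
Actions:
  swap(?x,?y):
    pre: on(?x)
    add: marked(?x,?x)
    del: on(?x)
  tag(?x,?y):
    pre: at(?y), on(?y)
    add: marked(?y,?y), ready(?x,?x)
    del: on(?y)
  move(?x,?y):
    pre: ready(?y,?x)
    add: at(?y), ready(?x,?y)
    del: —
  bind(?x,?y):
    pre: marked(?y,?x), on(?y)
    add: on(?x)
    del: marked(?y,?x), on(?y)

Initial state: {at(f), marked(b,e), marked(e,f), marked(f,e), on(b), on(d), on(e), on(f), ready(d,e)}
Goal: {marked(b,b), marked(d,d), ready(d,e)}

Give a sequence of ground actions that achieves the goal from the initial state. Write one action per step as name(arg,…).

swap(b,e); swap(d,e)

1. swap(b,e)  →  {at(f), marked(b,b), marked(b,e), marked(e,f), marked(f,e), on(d), on(e), on(f), ready(d,e)}
2. swap(d,e)  →  {at(f), marked(b,b), marked(b,e), marked(d,d), marked(e,f), marked(f,e), on(e), on(f), ready(d,e)}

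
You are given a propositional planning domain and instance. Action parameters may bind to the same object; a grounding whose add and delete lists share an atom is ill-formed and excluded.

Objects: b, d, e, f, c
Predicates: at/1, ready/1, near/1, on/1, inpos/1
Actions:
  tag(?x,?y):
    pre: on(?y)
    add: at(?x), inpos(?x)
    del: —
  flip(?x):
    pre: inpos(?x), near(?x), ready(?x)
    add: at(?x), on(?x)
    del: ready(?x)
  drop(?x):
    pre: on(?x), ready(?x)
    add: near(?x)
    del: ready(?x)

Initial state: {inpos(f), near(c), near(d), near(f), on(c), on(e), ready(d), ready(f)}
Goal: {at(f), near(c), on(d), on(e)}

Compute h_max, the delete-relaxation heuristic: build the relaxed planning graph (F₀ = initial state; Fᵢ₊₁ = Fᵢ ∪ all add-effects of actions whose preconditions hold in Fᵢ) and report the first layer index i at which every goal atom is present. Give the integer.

F0 = init (8 atoms)
F1 = F0 ∪ {at(b), at(c), at(d), at(e), at(f), inpos(b), inpos(c), inpos(d), inpos(e), on(f)}  (18 atoms)
F2 = F1 ∪ {on(d)}  (19 atoms)
goal ⊆ F2  ⇒  h_max = 2

2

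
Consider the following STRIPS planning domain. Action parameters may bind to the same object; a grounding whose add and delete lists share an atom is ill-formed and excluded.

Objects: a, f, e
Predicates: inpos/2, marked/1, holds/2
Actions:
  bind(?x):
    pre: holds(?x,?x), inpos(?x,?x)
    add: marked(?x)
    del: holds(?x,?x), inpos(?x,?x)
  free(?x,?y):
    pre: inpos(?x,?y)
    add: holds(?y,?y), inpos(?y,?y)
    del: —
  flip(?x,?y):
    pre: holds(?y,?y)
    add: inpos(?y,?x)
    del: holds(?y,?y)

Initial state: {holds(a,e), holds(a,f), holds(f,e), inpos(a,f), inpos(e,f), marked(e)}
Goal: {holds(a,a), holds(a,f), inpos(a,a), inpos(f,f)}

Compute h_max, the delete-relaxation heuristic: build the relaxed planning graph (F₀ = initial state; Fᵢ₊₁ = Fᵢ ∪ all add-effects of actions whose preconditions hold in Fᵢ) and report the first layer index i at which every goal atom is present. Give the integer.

F0 = init (6 atoms)
F1 = F0 ∪ {holds(f,f), inpos(f,f)}  (8 atoms)
F2 = F1 ∪ {inpos(f,a), inpos(f,e), marked(f)}  (11 atoms)
F3 = F2 ∪ {holds(a,a), holds(e,e), inpos(a,a), inpos(e,e)}  (15 atoms)
goal ⊆ F3  ⇒  h_max = 3

3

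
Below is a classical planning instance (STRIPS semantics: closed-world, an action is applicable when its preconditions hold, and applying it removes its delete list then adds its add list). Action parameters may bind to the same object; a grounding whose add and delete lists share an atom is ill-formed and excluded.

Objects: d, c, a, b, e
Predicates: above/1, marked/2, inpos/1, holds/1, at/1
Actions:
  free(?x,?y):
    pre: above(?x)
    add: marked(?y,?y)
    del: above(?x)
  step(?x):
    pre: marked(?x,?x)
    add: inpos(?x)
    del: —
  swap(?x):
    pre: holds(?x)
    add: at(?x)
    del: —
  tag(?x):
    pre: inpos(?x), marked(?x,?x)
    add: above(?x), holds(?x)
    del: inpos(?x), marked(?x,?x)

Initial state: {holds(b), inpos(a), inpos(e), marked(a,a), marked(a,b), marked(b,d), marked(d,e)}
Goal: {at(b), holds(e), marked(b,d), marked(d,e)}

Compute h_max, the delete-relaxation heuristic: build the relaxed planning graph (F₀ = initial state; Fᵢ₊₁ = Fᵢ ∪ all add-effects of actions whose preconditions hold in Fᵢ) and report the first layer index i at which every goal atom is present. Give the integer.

F0 = init (7 atoms)
F1 = F0 ∪ {above(a), at(b), holds(a)}  (10 atoms)
F2 = F1 ∪ {at(a), marked(b,b), marked(c,c), marked(d,d), marked(e,e)}  (15 atoms)
F3 = F2 ∪ {above(e), holds(e), inpos(b), inpos(c), inpos(d)}  (20 atoms)
goal ⊆ F3  ⇒  h_max = 3

3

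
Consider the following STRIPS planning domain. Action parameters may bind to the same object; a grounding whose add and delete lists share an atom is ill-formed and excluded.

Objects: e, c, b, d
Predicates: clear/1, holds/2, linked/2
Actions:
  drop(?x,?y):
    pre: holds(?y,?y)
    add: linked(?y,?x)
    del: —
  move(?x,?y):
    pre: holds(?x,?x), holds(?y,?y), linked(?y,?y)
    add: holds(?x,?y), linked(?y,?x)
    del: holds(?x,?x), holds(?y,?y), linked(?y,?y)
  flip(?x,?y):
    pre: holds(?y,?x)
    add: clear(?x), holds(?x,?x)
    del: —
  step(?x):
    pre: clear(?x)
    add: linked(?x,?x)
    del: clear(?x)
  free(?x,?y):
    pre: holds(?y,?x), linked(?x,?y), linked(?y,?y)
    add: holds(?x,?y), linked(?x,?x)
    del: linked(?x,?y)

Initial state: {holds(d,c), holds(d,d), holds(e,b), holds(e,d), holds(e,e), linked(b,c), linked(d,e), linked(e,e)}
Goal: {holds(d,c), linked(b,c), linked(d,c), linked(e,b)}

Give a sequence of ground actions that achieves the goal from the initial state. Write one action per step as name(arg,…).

1. drop(c,d)  →  {holds(d,c), holds(d,d), holds(e,b), holds(e,d), holds(e,e), linked(b,c), linked(d,c), linked(d,e), linked(e,e)}
2. drop(b,e)  →  {holds(d,c), holds(d,d), holds(e,b), holds(e,d), holds(e,e), linked(b,c), linked(d,c), linked(d,e), linked(e,b), linked(e,e)}

drop(c,d); drop(b,e)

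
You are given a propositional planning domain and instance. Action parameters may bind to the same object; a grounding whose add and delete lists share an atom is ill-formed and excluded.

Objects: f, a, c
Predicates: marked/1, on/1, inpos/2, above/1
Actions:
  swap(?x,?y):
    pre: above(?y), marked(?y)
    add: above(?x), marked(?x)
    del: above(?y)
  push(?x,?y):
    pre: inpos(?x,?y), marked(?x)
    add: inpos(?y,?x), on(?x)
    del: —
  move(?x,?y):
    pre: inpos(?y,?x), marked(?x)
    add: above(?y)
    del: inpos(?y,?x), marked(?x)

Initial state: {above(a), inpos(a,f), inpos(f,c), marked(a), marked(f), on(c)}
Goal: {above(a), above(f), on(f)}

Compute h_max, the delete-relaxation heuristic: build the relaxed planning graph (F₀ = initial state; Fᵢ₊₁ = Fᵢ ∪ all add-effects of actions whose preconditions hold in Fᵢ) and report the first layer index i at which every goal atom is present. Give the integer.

F0 = init (6 atoms)
F1 = F0 ∪ {above(c), above(f), inpos(c,f), inpos(f,a), marked(c), on(a), on(f)}  (13 atoms)
goal ⊆ F1  ⇒  h_max = 1

1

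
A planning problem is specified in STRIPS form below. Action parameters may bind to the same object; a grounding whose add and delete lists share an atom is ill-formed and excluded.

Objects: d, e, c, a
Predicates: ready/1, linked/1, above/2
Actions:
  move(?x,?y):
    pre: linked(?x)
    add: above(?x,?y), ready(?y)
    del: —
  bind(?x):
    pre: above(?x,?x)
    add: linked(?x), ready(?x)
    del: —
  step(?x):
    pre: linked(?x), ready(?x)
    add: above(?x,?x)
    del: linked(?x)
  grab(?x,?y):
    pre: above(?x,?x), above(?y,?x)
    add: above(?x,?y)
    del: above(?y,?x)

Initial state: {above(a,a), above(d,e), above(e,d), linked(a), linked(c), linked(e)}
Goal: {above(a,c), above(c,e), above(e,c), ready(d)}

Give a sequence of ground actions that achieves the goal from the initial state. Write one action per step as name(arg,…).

move(e,d); move(e,c); move(c,e); move(a,c)

1. move(e,d)  →  {above(a,a), above(d,e), above(e,d), linked(a), linked(c), linked(e), ready(d)}
2. move(e,c)  →  {above(a,a), above(d,e), above(e,c), above(e,d), linked(a), linked(c), linked(e), ready(c), ready(d)}
3. move(c,e)  →  {above(a,a), above(c,e), above(d,e), above(e,c), above(e,d), linked(a), linked(c), linked(e), ready(c), ready(d), ready(e)}
4. move(a,c)  →  {above(a,a), above(a,c), above(c,e), above(d,e), above(e,c), above(e,d), linked(a), linked(c), linked(e), ready(c), ready(d), ready(e)}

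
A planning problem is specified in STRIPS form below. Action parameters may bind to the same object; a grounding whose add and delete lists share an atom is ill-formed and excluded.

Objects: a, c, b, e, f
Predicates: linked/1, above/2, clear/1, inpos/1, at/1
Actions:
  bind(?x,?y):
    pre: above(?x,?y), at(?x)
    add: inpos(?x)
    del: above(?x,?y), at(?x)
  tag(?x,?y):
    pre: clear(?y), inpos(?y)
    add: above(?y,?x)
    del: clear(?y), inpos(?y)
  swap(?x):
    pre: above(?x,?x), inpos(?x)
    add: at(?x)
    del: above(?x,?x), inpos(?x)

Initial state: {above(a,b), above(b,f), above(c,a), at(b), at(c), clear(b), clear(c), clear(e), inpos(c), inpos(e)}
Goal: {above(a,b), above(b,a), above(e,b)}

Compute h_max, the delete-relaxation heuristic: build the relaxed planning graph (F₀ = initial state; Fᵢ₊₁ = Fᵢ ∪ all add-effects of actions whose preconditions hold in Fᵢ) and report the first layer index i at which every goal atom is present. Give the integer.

F0 = init (10 atoms)
F1 = F0 ∪ {above(c,b), above(c,c), above(c,e), above(c,f), above(e,a), above(e,b), above(e,c), above(e,e), above(e,f), inpos(b)}  (20 atoms)
F2 = F1 ∪ {above(b,a), above(b,b), above(b,c), above(b,e), at(e)}  (25 atoms)
goal ⊆ F2  ⇒  h_max = 2

2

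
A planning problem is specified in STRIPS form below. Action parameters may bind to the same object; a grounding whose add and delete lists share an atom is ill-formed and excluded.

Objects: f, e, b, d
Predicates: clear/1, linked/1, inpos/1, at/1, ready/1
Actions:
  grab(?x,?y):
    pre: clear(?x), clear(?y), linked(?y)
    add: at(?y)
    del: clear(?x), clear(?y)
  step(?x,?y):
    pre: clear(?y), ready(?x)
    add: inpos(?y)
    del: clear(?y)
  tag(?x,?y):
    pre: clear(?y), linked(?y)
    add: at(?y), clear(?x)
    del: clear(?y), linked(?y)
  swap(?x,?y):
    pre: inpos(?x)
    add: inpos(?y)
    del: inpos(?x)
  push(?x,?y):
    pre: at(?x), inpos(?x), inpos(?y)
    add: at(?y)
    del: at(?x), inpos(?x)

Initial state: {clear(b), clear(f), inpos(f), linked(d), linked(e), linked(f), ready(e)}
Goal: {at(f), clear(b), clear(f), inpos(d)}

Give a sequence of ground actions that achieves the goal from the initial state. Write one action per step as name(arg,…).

1. tag(e,f)  →  {at(f), clear(b), clear(e), inpos(f), linked(d), linked(e), ready(e)}
2. tag(f,e)  →  {at(e), at(f), clear(b), clear(f), inpos(f), linked(d), ready(e)}
3. swap(f,d)  →  {at(e), at(f), clear(b), clear(f), inpos(d), linked(d), ready(e)}

tag(e,f); tag(f,e); swap(f,d)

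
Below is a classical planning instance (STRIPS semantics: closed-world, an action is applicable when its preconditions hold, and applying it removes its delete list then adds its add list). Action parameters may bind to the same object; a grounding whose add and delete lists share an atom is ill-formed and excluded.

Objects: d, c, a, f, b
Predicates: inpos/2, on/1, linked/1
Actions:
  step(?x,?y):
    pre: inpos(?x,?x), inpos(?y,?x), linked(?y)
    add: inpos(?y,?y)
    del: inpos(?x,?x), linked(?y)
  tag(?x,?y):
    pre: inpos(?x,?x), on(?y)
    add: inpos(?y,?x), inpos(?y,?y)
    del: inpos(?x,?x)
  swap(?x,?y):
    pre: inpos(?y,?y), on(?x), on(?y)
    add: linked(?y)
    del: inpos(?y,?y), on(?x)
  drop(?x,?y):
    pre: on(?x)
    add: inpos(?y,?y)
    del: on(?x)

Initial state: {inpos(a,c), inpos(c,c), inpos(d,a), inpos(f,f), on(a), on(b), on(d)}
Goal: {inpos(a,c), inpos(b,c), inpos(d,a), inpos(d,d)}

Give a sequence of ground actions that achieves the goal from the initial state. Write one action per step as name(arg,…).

1. tag(c,b)  →  {inpos(a,c), inpos(b,b), inpos(b,c), inpos(d,a), inpos(f,f), on(a), on(b), on(d)}
2. tag(f,d)  →  {inpos(a,c), inpos(b,b), inpos(b,c), inpos(d,a), inpos(d,d), inpos(d,f), on(a), on(b), on(d)}

tag(c,b); tag(f,d)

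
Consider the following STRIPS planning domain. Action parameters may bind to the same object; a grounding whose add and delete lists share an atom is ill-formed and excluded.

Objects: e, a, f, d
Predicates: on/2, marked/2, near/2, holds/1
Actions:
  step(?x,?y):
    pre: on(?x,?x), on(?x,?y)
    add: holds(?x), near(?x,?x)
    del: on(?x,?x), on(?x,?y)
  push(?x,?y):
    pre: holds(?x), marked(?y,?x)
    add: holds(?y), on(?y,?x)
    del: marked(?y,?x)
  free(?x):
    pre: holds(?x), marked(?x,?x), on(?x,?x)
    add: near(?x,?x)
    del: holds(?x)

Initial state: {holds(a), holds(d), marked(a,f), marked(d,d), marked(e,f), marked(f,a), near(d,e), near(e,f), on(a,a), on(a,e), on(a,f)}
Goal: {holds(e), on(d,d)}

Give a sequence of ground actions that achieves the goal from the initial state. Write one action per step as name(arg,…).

1. push(a,f)  →  {holds(a), holds(d), holds(f), marked(a,f), marked(d,d), marked(e,f), near(d,e), near(e,f), on(a,a), on(a,e), on(a,f), on(f,a)}
2. push(f,e)  →  {holds(a), holds(d), holds(e), holds(f), marked(a,f), marked(d,d), near(d,e), near(e,f), on(a,a), on(a,e), on(a,f), on(e,f), on(f,a)}
3. push(d,d)  →  {holds(a), holds(d), holds(e), holds(f), marked(a,f), near(d,e), near(e,f), on(a,a), on(a,e), on(a,f), on(d,d), on(e,f), on(f,a)}

push(a,f); push(f,e); push(d,d)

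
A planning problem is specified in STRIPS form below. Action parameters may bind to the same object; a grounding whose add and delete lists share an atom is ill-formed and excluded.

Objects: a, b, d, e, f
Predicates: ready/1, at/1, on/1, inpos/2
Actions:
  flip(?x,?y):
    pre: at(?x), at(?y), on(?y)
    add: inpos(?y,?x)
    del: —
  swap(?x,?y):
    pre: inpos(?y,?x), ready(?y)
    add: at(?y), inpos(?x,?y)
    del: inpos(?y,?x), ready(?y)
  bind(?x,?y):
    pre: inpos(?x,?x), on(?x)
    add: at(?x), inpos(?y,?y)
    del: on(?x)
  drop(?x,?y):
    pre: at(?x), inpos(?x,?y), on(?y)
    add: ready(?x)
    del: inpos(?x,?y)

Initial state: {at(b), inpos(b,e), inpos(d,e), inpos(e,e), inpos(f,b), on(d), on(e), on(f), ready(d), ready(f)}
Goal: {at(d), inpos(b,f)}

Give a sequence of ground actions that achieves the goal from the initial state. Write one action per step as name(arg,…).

1. swap(b,f)  →  {at(b), at(f), inpos(b,e), inpos(b,f), inpos(d,e), inpos(e,e), on(d), on(e), on(f), ready(d)}
2. swap(e,d)  →  {at(b), at(d), at(f), inpos(b,e), inpos(b,f), inpos(e,d), inpos(e,e), on(d), on(e), on(f)}

swap(b,f); swap(e,d)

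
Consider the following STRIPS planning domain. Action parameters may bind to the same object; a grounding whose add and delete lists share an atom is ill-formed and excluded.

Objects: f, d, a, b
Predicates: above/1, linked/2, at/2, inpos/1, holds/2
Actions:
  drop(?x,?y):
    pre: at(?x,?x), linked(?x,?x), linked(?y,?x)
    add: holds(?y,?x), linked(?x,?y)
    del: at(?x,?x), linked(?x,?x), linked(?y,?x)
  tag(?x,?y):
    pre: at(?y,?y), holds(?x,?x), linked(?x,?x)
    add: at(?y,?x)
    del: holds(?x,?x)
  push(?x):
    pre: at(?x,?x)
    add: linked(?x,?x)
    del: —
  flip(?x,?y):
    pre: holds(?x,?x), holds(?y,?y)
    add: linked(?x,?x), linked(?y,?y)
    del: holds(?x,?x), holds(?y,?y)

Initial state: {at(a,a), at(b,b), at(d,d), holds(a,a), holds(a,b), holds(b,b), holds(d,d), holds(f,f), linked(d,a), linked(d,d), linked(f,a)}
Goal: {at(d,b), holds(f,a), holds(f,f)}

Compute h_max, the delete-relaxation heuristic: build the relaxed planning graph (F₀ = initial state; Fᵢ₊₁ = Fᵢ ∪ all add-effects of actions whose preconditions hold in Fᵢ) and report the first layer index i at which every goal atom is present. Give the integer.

F0 = init (11 atoms)
F1 = F0 ∪ {at(a,d), at(b,d), linked(a,a), linked(b,b), linked(f,f)}  (16 atoms)
F2 = F1 ∪ {at(a,b), at(a,f), at(b,a), at(b,f), at(d,a), at(d,b), at(d,f), holds(d,a), holds(f,a), linked(a,d), linked(a,f)}  (27 atoms)
goal ⊆ F2  ⇒  h_max = 2

2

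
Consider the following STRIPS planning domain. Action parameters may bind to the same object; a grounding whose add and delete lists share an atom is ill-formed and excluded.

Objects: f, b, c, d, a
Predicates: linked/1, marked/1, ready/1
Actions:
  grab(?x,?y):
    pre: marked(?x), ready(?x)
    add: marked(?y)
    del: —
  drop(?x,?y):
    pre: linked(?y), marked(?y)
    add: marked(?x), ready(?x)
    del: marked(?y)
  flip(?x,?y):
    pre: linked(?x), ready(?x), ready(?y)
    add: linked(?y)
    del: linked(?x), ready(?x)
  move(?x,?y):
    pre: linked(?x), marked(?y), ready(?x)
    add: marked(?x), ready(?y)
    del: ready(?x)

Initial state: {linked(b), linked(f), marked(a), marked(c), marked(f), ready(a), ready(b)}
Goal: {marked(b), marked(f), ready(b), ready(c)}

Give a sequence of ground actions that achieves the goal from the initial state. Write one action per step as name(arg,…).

grab(a,b); drop(c,f); grab(b,f)

1. grab(a,b)  →  {linked(b), linked(f), marked(a), marked(b), marked(c), marked(f), ready(a), ready(b)}
2. drop(c,f)  →  {linked(b), linked(f), marked(a), marked(b), marked(c), ready(a), ready(b), ready(c)}
3. grab(b,f)  →  {linked(b), linked(f), marked(a), marked(b), marked(c), marked(f), ready(a), ready(b), ready(c)}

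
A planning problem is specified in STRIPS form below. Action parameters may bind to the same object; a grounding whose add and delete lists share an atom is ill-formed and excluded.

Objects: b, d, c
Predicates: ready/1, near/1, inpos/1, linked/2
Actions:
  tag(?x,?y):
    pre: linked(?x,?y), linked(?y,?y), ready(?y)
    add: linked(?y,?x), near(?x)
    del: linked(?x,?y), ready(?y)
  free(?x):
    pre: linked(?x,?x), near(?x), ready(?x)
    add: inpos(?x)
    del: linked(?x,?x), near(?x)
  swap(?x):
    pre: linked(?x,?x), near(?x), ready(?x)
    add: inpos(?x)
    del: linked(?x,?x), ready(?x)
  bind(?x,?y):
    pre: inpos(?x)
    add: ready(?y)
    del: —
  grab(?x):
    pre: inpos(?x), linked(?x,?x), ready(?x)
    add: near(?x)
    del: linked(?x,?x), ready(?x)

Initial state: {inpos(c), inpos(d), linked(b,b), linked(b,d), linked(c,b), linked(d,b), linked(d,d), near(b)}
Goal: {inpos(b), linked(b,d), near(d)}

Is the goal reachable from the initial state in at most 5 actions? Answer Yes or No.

Yes

1. bind(d,b)  →  {inpos(c), inpos(d), linked(b,b), linked(b,d), linked(c,b), linked(d,b), linked(d,d), near(b), ready(b)}
2. tag(d,b)  →  {inpos(c), inpos(d), linked(b,b), linked(b,d), linked(c,b), linked(d,d), near(b), near(d)}
3. bind(d,b)  →  {inpos(c), inpos(d), linked(b,b), linked(b,d), linked(c,b), linked(d,d), near(b), near(d), ready(b)}
4. free(b)  →  {inpos(b), inpos(c), inpos(d), linked(b,d), linked(c,b), linked(d,d), near(d), ready(b)}
optimal plan length = 4; 4 ≤ 5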